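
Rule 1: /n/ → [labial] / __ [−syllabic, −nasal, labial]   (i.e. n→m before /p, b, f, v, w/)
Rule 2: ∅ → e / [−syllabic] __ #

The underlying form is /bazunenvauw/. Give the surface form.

bazunemvauwe

Rule 1 (nasal place assimilation): /n/ precedes the labial consonant /v/, so it assimilates in place to [m]. /bazunenvauw/ → bazunemvauw.
Rule 2 (final e-epenthesis): the form ends in the consonant /w/, so [e] is inserted word-finally. /bazunemvauw/ → bazunemvauwe.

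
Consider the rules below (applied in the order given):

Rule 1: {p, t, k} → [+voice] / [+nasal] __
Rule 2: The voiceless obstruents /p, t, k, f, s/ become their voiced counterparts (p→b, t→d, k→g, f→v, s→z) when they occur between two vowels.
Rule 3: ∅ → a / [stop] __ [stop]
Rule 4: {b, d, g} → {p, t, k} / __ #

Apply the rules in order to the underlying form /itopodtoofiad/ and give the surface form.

Rule 1 (post-nasal voicing): no segment meets the environment; /itopodtoofiad/ is unchanged.
Rule 2 (intervocalic voicing): /t/ is a voiceless obstruent between vowels /i/ and /o/, so it voices to [d]. /p/ is a voiceless obstruent between vowels /o/ and /o/, so it voices to [b]. /f/ is a voiceless obstruent between vowels /o/ and /i/, so it voices to [v]. /itopodtoofiad/ → idobodtooviad.
Rule 3 (stop-cluster a-epenthesis): /d/ and /t/ form a stop–stop cluster, so [a] is inserted between them. /idobodtooviad/ → idobodatooviad.
Rule 4 (final devoicing): /d/ is a voiced stop in word-final position, so it devoices to [t]. /idobodatooviad/ → idobodatooviat.

idobodatooviat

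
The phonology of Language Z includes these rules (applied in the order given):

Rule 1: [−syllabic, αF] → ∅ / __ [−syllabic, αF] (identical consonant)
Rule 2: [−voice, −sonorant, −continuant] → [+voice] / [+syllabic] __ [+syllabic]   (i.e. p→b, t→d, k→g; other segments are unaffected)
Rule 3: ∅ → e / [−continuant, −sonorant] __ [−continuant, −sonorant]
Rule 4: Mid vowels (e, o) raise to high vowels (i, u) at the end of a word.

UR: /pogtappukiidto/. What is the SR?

Rule 1 (degemination): /pp/ is a geminate; the first /p/ deletes. /pogtappukiidto/ → pogtapukiidto.
Rule 2 (intervocalic voicing): /p/ is a voiceless stop between vowels /a/ and /u/, so it voices to [b]. /k/ is a voiceless stop between vowels /u/ and /i/, so it voices to [g]. /pogtapukiidto/ → pogtabugiidto.
Rule 3 (stop-cluster e-epenthesis): /g/ and /t/ form a stop–stop cluster, so [e] is inserted between them. /d/ and /t/ form a stop–stop cluster, so [e] is inserted between them. /pogtabugiidto/ → pogetabugiideto.
Rule 4 (final vowel raising): /o/ is a mid vowel in word-final position, so it raises to [u]. /pogetabugiideto/ → pogetabugiidetu.

pogetabugiidetu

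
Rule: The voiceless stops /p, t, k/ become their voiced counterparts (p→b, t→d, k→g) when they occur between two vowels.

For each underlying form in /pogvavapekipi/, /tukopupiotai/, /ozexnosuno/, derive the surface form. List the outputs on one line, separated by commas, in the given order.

/pogvavapekipi/: /p/ is a voiceless stop between vowels /a/ and /e/, so it voices to [b]. /k/ is a voiceless stop between vowels /e/ and /i/, so it voices to [g]. /p/ is a voiceless stop between vowels /i/ and /i/, so it voices to [b]. → [pogvavabegibi].
/tukopupiotai/: /k/ is a voiceless stop between vowels /u/ and /o/, so it voices to [g]. /p/ is a voiceless stop between vowels /o/ and /u/, so it voices to [b]. /p/ is a voiceless stop between vowels /u/ and /i/, so it voices to [b]. /t/ is a voiceless stop between vowels /o/ and /a/, so it voices to [d]. → [tugobubiodai].
/ozexnosuno/: the rule's environment is not met; surfaces unchanged as [ozexnosuno].

pogvavabegibi, tugobubiodai, ozexnosuno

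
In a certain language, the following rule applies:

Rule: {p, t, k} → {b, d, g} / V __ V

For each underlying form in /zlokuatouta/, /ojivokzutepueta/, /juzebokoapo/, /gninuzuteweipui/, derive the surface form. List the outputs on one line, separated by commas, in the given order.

zloguadouda, ojivokzudebueda, juzebogoabo, gninuzudeweibui

/zlokuatouta/: /k/ is a voiceless stop between vowels /o/ and /u/, so it voices to [g]. /t/ is a voiceless stop between vowels /a/ and /o/, so it voices to [d]. /t/ is a voiceless stop between vowels /u/ and /a/, so it voices to [d]. → [zloguadouda].
/ojivokzutepueta/: /t/ is a voiceless stop between vowels /u/ and /e/, so it voices to [d]. /p/ is a voiceless stop between vowels /e/ and /u/, so it voices to [b]. /t/ is a voiceless stop between vowels /e/ and /a/, so it voices to [d]. → [ojivokzudebueda].
/juzebokoapo/: /k/ is a voiceless stop between vowels /o/ and /o/, so it voices to [g]. /p/ is a voiceless stop between vowels /a/ and /o/, so it voices to [b]. → [juzebogoabo].
/gninuzuteweipui/: /t/ is a voiceless stop between vowels /u/ and /e/, so it voices to [d]. /p/ is a voiceless stop between vowels /i/ and /u/, so it voices to [b]. → [gninuzudeweibui].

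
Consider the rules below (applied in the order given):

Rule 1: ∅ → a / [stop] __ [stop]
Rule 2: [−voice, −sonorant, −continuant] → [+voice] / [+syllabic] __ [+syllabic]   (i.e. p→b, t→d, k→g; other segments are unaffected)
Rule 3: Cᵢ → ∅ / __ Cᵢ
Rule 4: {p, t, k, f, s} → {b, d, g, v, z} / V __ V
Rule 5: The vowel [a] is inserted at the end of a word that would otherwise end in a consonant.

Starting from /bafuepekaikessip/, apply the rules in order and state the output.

bavuebegaigezipa

Rule 1 (stop-cluster a-epenthesis): no segment meets the environment; /bafuepekaikessip/ is unchanged.
Rule 2 (intervocalic voicing): /p/ is a voiceless stop between vowels /e/ and /e/, so it voices to [b]. /k/ is a voiceless stop between vowels /e/ and /a/, so it voices to [g]. /k/ is a voiceless stop between vowels /i/ and /e/, so it voices to [g]. /bafuepekaikessip/ → bafuebegaigessip.
Rule 3 (degemination): /ss/ is a geminate; the first /s/ deletes. /bafuebegaigessip/ → bafuebegaigesip.
Rule 4 (intervocalic voicing): /f/ is a voiceless obstruent between vowels /a/ and /u/, so it voices to [v]. /s/ is a voiceless obstruent between vowels /e/ and /i/, so it voices to [z]. /bafuebegaigesip/ → bavuebegaigezip.
Rule 5 (final a-epenthesis): the form ends in the consonant /p/, so [a] is inserted word-finally. /bavuebegaigezip/ → bavuebegaigezipa.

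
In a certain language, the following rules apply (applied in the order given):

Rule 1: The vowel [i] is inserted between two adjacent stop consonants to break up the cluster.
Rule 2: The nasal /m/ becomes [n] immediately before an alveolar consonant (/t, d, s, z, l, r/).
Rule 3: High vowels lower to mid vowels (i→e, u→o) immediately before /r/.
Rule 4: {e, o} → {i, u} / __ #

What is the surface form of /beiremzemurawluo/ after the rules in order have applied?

Rule 1 (stop-cluster i-epenthesis): no segment meets the environment; /beiremzemurawluo/ is unchanged.
Rule 2 (nasal place assimilation): /m/ precedes the alveolar consonant /z/, so it assimilates in place to [n]. /beiremzemurawluo/ → beirenzemurawluo.
Rule 3 (pre-rhotic lowering): /i/ is a high vowel immediately before /r/, so it lowers to [e]. /u/ is a high vowel immediately before /r/, so it lowers to [o]. /beirenzemurawluo/ → beerenzemorawluo.
Rule 4 (final vowel raising): /o/ is a mid vowel in word-final position, so it raises to [u]. /beerenzemorawluo/ → beerenzemorawluu.

beerenzemorawluu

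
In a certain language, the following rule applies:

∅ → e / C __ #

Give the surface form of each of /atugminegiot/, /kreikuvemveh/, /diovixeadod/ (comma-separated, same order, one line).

atugminegiote, kreikuvemvehe, diovixeadode

/atugminegiot/: the form ends in the consonant /t/, so [e] is inserted word-finally. → [atugminegiote].
/kreikuvemveh/: the form ends in the consonant /h/, so [e] is inserted word-finally. → [kreikuvemvehe].
/diovixeadod/: the form ends in the consonant /d/, so [e] is inserted word-finally. → [diovixeadode].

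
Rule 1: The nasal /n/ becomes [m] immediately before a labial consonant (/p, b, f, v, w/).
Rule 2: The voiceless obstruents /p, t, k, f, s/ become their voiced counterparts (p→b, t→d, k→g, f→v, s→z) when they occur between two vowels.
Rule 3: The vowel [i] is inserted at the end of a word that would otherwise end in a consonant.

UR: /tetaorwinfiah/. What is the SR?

Rule 1 (nasal place assimilation): /n/ precedes the labial consonant /f/, so it assimilates in place to [m]. /tetaorwinfiah/ → tetaorwimfiah.
Rule 2 (intervocalic voicing): /t/ is a voiceless obstruent between vowels /e/ and /a/, so it voices to [d]. /tetaorwimfiah/ → tedaorwimfiah.
Rule 3 (final i-epenthesis): the form ends in the consonant /h/, so [i] is inserted word-finally. /tedaorwimfiah/ → tedaorwimfiahi.

tedaorwimfiahi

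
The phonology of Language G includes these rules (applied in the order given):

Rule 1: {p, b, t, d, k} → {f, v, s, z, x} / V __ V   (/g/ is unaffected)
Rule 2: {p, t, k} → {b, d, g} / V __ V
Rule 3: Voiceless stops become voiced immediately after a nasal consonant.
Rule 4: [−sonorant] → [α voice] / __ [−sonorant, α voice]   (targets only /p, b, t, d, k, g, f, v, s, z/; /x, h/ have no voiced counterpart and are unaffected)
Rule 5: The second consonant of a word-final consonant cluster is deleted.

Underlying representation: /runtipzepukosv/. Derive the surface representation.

Rule 1 (intervocalic spirantization): /p/ is a stop between vowels /e/ and /u/, so it spirantizes to the fricative [f]. /k/ is a stop between vowels /u/ and /o/, so it spirantizes to the fricative [x]. /runtipzepukosv/ → runtipzefuxosv.
Rule 2 (intervocalic voicing): no segment meets the environment; /runtipzefuxosv/ is unchanged.
Rule 3 (post-nasal voicing): /t/ is a voiceless stop immediately after the nasal /n/, so it voices to [d]. /runtipzefuxosv/ → rundipzefuxosv.
Rule 4 (regressive voicing assimilation): /p/ precedes the voiced obstruent /z/, so it voices to [b] by assimilation. /s/ precedes the voiced obstruent /v/, so it voices to [z] by assimilation. /rundipzefuxosv/ → rundibzefuxozv.
Rule 5 (final cluster simplification): /v/ is the second consonant of a word-final cluster /zv/, so it deletes. /rundibzefuxozv/ → rundibzefuxoz.

rundibzefuxoz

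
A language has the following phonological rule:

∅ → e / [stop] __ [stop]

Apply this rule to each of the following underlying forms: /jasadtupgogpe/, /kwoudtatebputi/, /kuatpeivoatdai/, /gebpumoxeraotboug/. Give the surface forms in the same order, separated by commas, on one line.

/jasadtupgogpe/: /d/ and /t/ form a stop–stop cluster, so [e] is inserted between them. /p/ and /g/ form a stop–stop cluster, so [e] is inserted between them. /g/ and /p/ form a stop–stop cluster, so [e] is inserted between them. → [jasadetupegogepe].
/kwoudtatebputi/: /d/ and /t/ form a stop–stop cluster, so [e] is inserted between them. /b/ and /p/ form a stop–stop cluster, so [e] is inserted between them. → [kwoudetatebeputi].
/kuatpeivoatdai/: /t/ and /p/ form a stop–stop cluster, so [e] is inserted between them. /t/ and /d/ form a stop–stop cluster, so [e] is inserted between them. → [kuatepeivoatedai].
/gebpumoxeraotboug/: /b/ and /p/ form a stop–stop cluster, so [e] is inserted between them. /t/ and /b/ form a stop–stop cluster, so [e] is inserted between them. → [gebepumoxeraoteboug].

jasadetupegogepe, kwoudetatebeputi, kuatepeivoatedai, gebepumoxeraoteboug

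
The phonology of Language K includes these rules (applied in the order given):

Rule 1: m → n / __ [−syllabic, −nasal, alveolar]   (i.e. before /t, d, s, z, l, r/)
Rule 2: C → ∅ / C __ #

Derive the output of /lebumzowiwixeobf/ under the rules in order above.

lebunzowiwixeob

Rule 1 (nasal place assimilation): /m/ precedes the alveolar consonant /z/, so it assimilates in place to [n]. /lebumzowiwixeobf/ → lebunzowiwixeobf.
Rule 2 (final cluster simplification): /f/ is the second consonant of a word-final cluster /bf/, so it deletes. /lebunzowiwixeobf/ → lebunzowiwixeob.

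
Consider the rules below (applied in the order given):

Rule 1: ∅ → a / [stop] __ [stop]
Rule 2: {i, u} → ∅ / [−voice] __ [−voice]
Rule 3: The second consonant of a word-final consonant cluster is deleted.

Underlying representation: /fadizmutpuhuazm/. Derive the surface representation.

Rule 1 (stop-cluster a-epenthesis): /t/ and /p/ form a stop–stop cluster, so [a] is inserted between them. /fadizmutpuhuazm/ → fadizmutapuhuazm.
Rule 2 (high vowel syncope): /u/ is a high vowel flanked by voiceless consonants /p/ and /h/, so it deletes. /fadizmutapuhuazm/ → fadizmutaphuazm.
Rule 3 (final cluster simplification): /m/ is the second consonant of a word-final cluster /zm/, so it deletes. /fadizmutaphuazm/ → fadizmutaphuaz.

fadizmutaphuaz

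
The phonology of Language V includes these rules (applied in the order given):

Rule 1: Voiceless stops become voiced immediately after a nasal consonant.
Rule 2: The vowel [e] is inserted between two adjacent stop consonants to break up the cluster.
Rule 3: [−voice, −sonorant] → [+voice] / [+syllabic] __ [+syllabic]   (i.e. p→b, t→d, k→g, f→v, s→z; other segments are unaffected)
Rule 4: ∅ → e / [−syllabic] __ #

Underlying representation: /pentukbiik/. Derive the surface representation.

Rule 1 (post-nasal voicing): /t/ is a voiceless stop immediately after the nasal /n/, so it voices to [d]. /pentukbiik/ → pendukbiik.
Rule 2 (stop-cluster e-epenthesis): /k/ and /b/ form a stop–stop cluster, so [e] is inserted between them. /pendukbiik/ → pendukebiik.
Rule 3 (intervocalic voicing): /k/ is a voiceless obstruent between vowels /u/ and /e/, so it voices to [g]. /pendukebiik/ → pendugebiik.
Rule 4 (final e-epenthesis): the form ends in the consonant /k/, so [e] is inserted word-finally. /pendugebiik/ → pendugebiike.

pendugebiike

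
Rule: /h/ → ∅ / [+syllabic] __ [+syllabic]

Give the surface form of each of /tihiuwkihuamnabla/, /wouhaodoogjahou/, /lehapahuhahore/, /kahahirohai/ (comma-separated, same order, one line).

tiiuwkiuamnabla, wouaodoogjaou, leapauaore, kaairoai

/tihiuwkihuamnabla/: /h/ occurs between vowels /i/ and /i/, so it deletes. /h/ occurs between vowels /i/ and /u/, so it deletes. → [tiiuwkiuamnabla].
/wouhaodoogjahou/: /h/ occurs between vowels /u/ and /a/, so it deletes. /h/ occurs between vowels /a/ and /o/, so it deletes. → [wouaodoogjaou].
/lehapahuhahore/: /h/ occurs between vowels /e/ and /a/, so it deletes. /h/ occurs between vowels /a/ and /u/, so it deletes. /h/ occurs between vowels /u/ and /a/, so it deletes. /h/ occurs between vowels /a/ and /o/, so it deletes. → [leapauaore].
/kahahirohai/: /h/ occurs between vowels /a/ and /a/, so it deletes. /h/ occurs between vowels /a/ and /i/, so it deletes. /h/ occurs between vowels /o/ and /a/, so it deletes. → [kaairoai].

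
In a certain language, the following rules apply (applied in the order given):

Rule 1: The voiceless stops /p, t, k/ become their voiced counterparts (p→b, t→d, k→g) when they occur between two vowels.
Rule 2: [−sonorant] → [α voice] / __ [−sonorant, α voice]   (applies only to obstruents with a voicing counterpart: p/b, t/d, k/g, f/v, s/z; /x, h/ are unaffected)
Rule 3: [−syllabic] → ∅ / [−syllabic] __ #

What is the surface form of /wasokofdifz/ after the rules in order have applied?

Rule 1 (intervocalic voicing): /k/ is a voiceless stop between vowels /o/ and /o/, so it voices to [g]. /wasokofdifz/ → wasogofdifz.
Rule 2 (regressive voicing assimilation): /f/ precedes the voiced obstruent /d/, so it voices to [v] by assimilation. /f/ precedes the voiced obstruent /z/, so it voices to [v] by assimilation. /wasogofdifz/ → wasogovdivz.
Rule 3 (final cluster simplification): /z/ is the second consonant of a word-final cluster /vz/, so it deletes. /wasogovdivz/ → wasogovdiv.

wasogovdiv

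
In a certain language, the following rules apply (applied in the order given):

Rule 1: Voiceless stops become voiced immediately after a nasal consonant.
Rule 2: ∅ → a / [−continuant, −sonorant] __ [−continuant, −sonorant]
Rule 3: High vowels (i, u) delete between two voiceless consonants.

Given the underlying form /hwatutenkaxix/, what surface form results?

hwattengaxx

Rule 1 (post-nasal voicing): /k/ is a voiceless stop immediately after the nasal /n/, so it voices to [g]. /hwatutenkaxix/ → hwatutengaxix.
Rule 2 (stop-cluster a-epenthesis): no segment meets the environment; /hwatutengaxix/ is unchanged.
Rule 3 (high vowel syncope): /u/ is a high vowel flanked by voiceless consonants /t/ and /t/, so it deletes. /i/ is a high vowel flanked by voiceless consonants /x/ and /x/, so it deletes. /hwatutengaxix/ → hwattengaxx.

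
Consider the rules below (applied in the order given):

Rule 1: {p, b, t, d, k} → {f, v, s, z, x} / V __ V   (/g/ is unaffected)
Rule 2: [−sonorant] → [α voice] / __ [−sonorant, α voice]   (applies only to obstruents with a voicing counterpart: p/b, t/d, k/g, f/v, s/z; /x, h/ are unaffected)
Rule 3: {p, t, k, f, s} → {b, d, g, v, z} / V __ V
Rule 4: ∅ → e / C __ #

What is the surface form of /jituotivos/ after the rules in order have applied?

jizuozivose

Rule 1 (intervocalic spirantization): /t/ is a stop between vowels /i/ and /u/, so it spirantizes to the fricative [s]. /t/ is a stop between vowels /o/ and /i/, so it spirantizes to the fricative [s]. /jituotivos/ → jisuosivos.
Rule 2 (regressive voicing assimilation): no segment meets the environment; /jisuosivos/ is unchanged.
Rule 3 (intervocalic voicing): /s/ is a voiceless obstruent between vowels /i/ and /u/, so it voices to [z]. /s/ is a voiceless obstruent between vowels /o/ and /i/, so it voices to [z]. /jisuosivos/ → jizuozivos.
Rule 4 (final e-epenthesis): the form ends in the consonant /s/, so [e] is inserted word-finally. /jizuozivos/ → jizuozivose.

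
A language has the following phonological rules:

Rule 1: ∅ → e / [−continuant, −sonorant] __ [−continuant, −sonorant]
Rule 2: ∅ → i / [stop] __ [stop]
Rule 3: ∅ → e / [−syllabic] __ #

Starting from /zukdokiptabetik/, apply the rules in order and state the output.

Rule 1 (stop-cluster e-epenthesis): /k/ and /d/ form a stop–stop cluster, so [e] is inserted between them. /p/ and /t/ form a stop–stop cluster, so [e] is inserted between them. /zukdokiptabetik/ → zukedokipetabetik.
Rule 2 (stop-cluster i-epenthesis): no segment meets the environment; /zukedokipetabetik/ is unchanged.
Rule 3 (final e-epenthesis): the form ends in the consonant /k/, so [e] is inserted word-finally. /zukedokipetabetik/ → zukedokipetabetike.

zukedokipetabetike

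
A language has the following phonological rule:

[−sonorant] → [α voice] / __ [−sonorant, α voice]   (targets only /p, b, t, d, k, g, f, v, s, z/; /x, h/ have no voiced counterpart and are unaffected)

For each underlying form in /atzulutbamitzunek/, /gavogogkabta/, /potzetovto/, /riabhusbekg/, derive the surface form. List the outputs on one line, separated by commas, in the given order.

adzuludbamidzunek, gavogokkapta, podzetofto, riaphuzbegg

/atzulutbamitzunek/: /t/ precedes the voiced obstruent /z/, so it voices to [d] by assimilation. /t/ precedes the voiced obstruent /b/, so it voices to [d] by assimilation. /t/ precedes the voiced obstruent /z/, so it voices to [d] by assimilation. → [adzuludbamidzunek].
/gavogogkabta/: /g/ precedes the voiceless obstruent /k/, so it devoices to [k] by assimilation. /b/ precedes the voiceless obstruent /t/, so it devoices to [p] by assimilation. → [gavogokkapta].
/potzetovto/: /t/ precedes the voiced obstruent /z/, so it voices to [d] by assimilation. /v/ precedes the voiceless obstruent /t/, so it devoices to [f] by assimilation. → [podzetofto].
/riabhusbekg/: /b/ precedes the voiceless obstruent /h/, so it devoices to [p] by assimilation. /s/ precedes the voiced obstruent /b/, so it voices to [z] by assimilation. /k/ precedes the voiced obstruent /g/, so it voices to [g] by assimilation. → [riaphuzbegg].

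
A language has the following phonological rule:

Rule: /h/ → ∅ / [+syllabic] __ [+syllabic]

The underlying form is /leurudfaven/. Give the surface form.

No segment of /leurudfaven/ meets the structural description of the rule, so the form surfaces unchanged.

leurudfaven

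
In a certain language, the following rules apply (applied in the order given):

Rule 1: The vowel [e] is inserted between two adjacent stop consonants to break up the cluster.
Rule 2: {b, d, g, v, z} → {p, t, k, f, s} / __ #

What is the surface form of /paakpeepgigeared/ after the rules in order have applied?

Rule 1 (stop-cluster e-epenthesis): /k/ and /p/ form a stop–stop cluster, so [e] is inserted between them. /p/ and /g/ form a stop–stop cluster, so [e] is inserted between them. /paakpeepgigeared/ → paakepeepegigeared.
Rule 2 (final devoicing): /d/ is a voiced obstruent in word-final position, so it devoices to [t]. /paakepeepegigeared/ → paakepeepegigearet.

paakepeepegigearet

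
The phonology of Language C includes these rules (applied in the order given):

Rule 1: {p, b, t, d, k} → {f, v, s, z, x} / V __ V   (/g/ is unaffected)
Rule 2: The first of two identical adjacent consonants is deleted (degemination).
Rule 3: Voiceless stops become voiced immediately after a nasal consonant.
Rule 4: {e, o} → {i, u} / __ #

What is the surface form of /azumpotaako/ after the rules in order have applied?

Rule 1 (intervocalic spirantization): /t/ is a stop between vowels /o/ and /a/, so it spirantizes to the fricative [s]. /k/ is a stop between vowels /a/ and /o/, so it spirantizes to the fricative [x]. /azumpotaako/ → azumposaaxo.
Rule 2 (degemination): no segment meets the environment; /azumposaaxo/ is unchanged.
Rule 3 (post-nasal voicing): /p/ is a voiceless stop immediately after the nasal /m/, so it voices to [b]. /azumposaaxo/ → azumbosaaxo.
Rule 4 (final vowel raising): /o/ is a mid vowel in word-final position, so it raises to [u]. /azumbosaaxo/ → azumbosaaxu.

azumbosaaxu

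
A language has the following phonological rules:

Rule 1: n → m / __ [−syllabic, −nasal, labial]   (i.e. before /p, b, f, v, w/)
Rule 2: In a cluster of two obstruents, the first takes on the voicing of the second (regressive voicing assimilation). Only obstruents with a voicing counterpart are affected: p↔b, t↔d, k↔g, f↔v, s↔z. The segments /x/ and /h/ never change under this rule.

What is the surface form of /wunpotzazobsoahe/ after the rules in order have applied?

Rule 1 (nasal place assimilation): /n/ precedes the labial consonant /p/, so it assimilates in place to [m]. /wunpotzazobsoahe/ → wumpotzazobsoahe.
Rule 2 (regressive voicing assimilation): /t/ precedes the voiced obstruent /z/, so it voices to [d] by assimilation. /b/ precedes the voiceless obstruent /s/, so it devoices to [p] by assimilation. /wumpotzazobsoahe/ → wumpodzazopsoahe.

wumpodzazopsoahe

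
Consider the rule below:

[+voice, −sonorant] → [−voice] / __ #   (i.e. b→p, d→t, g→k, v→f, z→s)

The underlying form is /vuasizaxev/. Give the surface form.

vuasizaxef

/v/ is a voiced obstruent in word-final position, so it devoices to [f].
Surface form: [vuasizaxef].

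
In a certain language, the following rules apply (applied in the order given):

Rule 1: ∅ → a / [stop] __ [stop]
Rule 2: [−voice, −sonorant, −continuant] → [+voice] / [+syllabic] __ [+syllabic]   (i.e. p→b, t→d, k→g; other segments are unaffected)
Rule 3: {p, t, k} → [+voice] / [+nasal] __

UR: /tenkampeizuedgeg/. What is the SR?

Rule 1 (stop-cluster a-epenthesis): /d/ and /g/ form a stop–stop cluster, so [a] is inserted between them. /tenkampeizuedgeg/ → tenkampeizuedageg.
Rule 2 (intervocalic voicing): no segment meets the environment; /tenkampeizuedageg/ is unchanged.
Rule 3 (post-nasal voicing): /k/ is a voiceless stop immediately after the nasal /n/, so it voices to [g]. /p/ is a voiceless stop immediately after the nasal /m/, so it voices to [b]. /tenkampeizuedageg/ → tengambeizuedageg.

tengambeizuedageg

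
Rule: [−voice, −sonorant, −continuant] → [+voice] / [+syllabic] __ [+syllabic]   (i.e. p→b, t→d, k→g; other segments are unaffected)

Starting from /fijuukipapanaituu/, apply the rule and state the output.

/k/ is a voiceless stop between vowels /u/ and /i/, so it voices to [g].
/p/ is a voiceless stop between vowels /i/ and /a/, so it voices to [b].
/p/ is a voiceless stop between vowels /a/ and /a/, so it voices to [b].
/t/ is a voiceless stop between vowels /i/ and /u/, so it voices to [d].
Surface form: [fijuugibabanaiduu].

fijuugibabanaiduu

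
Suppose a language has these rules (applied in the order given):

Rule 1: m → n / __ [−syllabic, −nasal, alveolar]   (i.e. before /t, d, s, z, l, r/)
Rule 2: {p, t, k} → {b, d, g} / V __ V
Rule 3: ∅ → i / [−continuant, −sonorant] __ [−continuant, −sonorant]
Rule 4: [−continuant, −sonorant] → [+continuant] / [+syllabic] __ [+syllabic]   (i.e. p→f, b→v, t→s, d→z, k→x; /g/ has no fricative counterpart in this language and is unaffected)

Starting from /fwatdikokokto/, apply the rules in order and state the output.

Rule 1 (nasal place assimilation): no segment meets the environment; /fwatdikokokto/ is unchanged.
Rule 2 (intervocalic voicing): /k/ is a voiceless stop between vowels /i/ and /o/, so it voices to [g]. /k/ is a voiceless stop between vowels /o/ and /o/, so it voices to [g]. /fwatdikokokto/ → fwatdigogokto.
Rule 3 (stop-cluster i-epenthesis): /t/ and /d/ form a stop–stop cluster, so [i] is inserted between them. /k/ and /t/ form a stop–stop cluster, so [i] is inserted between them. /fwatdigogokto/ → fwatidigogokito.
Rule 4 (intervocalic spirantization): /t/ is a stop between vowels /a/ and /i/, so it spirantizes to the fricative [s]. /d/ is a stop between vowels /i/ and /i/, so it spirantizes to the fricative [z]. /k/ is a stop between vowels /o/ and /i/, so it spirantizes to the fricative [x]. /t/ is a stop between vowels /i/ and /o/, so it spirantizes to the fricative [s]. /fwatidigogokito/ → fwasizigogoxiso.

fwasizigogoxiso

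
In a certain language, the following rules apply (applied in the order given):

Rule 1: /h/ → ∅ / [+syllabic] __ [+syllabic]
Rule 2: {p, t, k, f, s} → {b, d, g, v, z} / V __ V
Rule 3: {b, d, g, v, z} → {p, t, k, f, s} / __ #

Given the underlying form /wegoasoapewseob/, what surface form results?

Rule 1 (intervocalic h-deletion): no segment meets the environment; /wegoasoapewseob/ is unchanged.
Rule 2 (intervocalic voicing): /s/ is a voiceless obstruent between vowels /a/ and /o/, so it voices to [z]. /p/ is a voiceless obstruent between vowels /a/ and /e/, so it voices to [b]. /wegoasoapewseob/ → wegoazoabewseob.
Rule 3 (final devoicing): /b/ is a voiced obstruent in word-final position, so it devoices to [p]. /wegoazoabewseob/ → wegoazoabewseop.

wegoazoabewseop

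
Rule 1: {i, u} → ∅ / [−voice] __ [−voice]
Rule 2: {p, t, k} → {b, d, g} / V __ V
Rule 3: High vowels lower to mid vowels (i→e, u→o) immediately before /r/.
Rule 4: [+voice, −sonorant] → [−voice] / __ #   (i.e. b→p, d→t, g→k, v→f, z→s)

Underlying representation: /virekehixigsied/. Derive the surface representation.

Rule 1 (high vowel syncope): /i/ is a high vowel flanked by voiceless consonants /h/ and /x/, so it deletes. /virekehixigsied/ → virekehxigsied.
Rule 2 (intervocalic voicing): /k/ is a voiceless stop between vowels /e/ and /e/, so it voices to [g]. /virekehxigsied/ → viregehxigsied.
Rule 3 (pre-rhotic lowering): /i/ is a high vowel immediately before /r/, so it lowers to [e]. /viregehxigsied/ → veregehxigsied.
Rule 4 (final devoicing): /d/ is a voiced obstruent in word-final position, so it devoices to [t]. /veregehxigsied/ → veregehxigsiet.

veregehxigsiet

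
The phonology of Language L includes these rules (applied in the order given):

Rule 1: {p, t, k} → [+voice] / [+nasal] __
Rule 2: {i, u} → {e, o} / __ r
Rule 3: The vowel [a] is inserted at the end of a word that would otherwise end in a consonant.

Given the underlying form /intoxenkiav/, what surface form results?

Rule 1 (post-nasal voicing): /t/ is a voiceless stop immediately after the nasal /n/, so it voices to [d]. /k/ is a voiceless stop immediately after the nasal /n/, so it voices to [g]. /intoxenkiav/ → indoxengiav.
Rule 2 (pre-rhotic lowering): no segment meets the environment; /indoxengiav/ is unchanged.
Rule 3 (final a-epenthesis): the form ends in the consonant /v/, so [a] is inserted word-finally. /indoxengiav/ → indoxengiava.

indoxengiava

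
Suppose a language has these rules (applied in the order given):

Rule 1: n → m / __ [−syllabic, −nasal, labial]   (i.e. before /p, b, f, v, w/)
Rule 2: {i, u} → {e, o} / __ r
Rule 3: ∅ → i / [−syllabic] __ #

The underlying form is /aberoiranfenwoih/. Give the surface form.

Rule 1 (nasal place assimilation): /n/ precedes the labial consonant /f/, so it assimilates in place to [m]. /n/ precedes the labial consonant /w/, so it assimilates in place to [m]. /aberoiranfenwoih/ → aberoiramfemwoih.
Rule 2 (pre-rhotic lowering): /i/ is a high vowel immediately before /r/, so it lowers to [e]. /aberoiramfemwoih/ → aberoeramfemwoih.
Rule 3 (final i-epenthesis): the form ends in the consonant /h/, so [i] is inserted word-finally. /aberoeramfemwoih/ → aberoeramfemwoihi.

aberoeramfemwoihi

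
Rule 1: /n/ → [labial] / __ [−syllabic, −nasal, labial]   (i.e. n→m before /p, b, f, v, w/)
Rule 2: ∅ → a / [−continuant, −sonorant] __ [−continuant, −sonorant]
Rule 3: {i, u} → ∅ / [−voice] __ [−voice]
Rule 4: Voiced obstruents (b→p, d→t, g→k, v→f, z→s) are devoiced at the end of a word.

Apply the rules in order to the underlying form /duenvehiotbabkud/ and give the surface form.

Rule 1 (nasal place assimilation): /n/ precedes the labial consonant /v/, so it assimilates in place to [m]. /duenvehiotbabkud/ → duemvehiotbabkud.
Rule 2 (stop-cluster a-epenthesis): /t/ and /b/ form a stop–stop cluster, so [a] is inserted between them. /b/ and /k/ form a stop–stop cluster, so [a] is inserted between them. /duemvehiotbabkud/ → duemvehiotababakud.
Rule 3 (high vowel syncope): no segment meets the environment; /duemvehiotababakud/ is unchanged.
Rule 4 (final devoicing): /d/ is a voiced obstruent in word-final position, so it devoices to [t]. /duemvehiotababakud/ → duemvehiotababakut.

duemvehiotababakut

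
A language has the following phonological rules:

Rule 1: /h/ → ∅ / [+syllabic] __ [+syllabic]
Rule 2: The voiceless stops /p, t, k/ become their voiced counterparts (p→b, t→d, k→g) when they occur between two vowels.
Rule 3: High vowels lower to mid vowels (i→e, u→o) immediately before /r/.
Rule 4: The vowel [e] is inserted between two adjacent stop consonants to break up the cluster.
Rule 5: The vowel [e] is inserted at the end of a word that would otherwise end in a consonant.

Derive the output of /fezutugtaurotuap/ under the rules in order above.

Rule 1 (intervocalic h-deletion): no segment meets the environment; /fezutugtaurotuap/ is unchanged.
Rule 2 (intervocalic voicing): /t/ is a voiceless stop between vowels /u/ and /u/, so it voices to [d]. /t/ is a voiceless stop between vowels /o/ and /u/, so it voices to [d]. /fezutugtaurotuap/ → fezudugtauroduap.
Rule 3 (pre-rhotic lowering): /u/ is a high vowel immediately before /r/, so it lowers to [o]. /fezudugtauroduap/ → fezudugtaoroduap.
Rule 4 (stop-cluster e-epenthesis): /g/ and /t/ form a stop–stop cluster, so [e] is inserted between them. /fezudugtaoroduap/ → fezudugetaoroduap.
Rule 5 (final e-epenthesis): the form ends in the consonant /p/, so [e] is inserted word-finally. /fezudugetaoroduap/ → fezudugetaoroduape.

fezudugetaoroduape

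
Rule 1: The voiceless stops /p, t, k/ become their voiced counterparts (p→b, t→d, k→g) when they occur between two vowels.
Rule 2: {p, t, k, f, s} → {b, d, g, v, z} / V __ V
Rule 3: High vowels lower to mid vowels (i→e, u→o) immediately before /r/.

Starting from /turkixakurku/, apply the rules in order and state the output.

Rule 1 (intervocalic voicing): /k/ is a voiceless stop between vowels /a/ and /u/, so it voices to [g]. /turkixakurku/ → turkixagurku.
Rule 2 (intervocalic voicing): no segment meets the environment; /turkixagurku/ is unchanged.
Rule 3 (pre-rhotic lowering): /u/ is a high vowel immediately before /r/, so it lowers to [o]. /u/ is a high vowel immediately before /r/, so it lowers to [o]. /turkixagurku/ → torkixagorku.

torkixagorku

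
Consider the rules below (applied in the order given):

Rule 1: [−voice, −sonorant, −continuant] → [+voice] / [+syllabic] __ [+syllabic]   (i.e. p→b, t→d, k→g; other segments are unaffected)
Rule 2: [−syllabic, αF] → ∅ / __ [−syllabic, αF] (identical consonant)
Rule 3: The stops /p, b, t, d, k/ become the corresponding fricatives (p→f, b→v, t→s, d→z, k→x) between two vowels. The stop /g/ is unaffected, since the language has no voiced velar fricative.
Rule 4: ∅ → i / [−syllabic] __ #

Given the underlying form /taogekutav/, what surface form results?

taogeguzavi

Rule 1 (intervocalic voicing): /k/ is a voiceless stop between vowels /e/ and /u/, so it voices to [g]. /t/ is a voiceless stop between vowels /u/ and /a/, so it voices to [d]. /taogekutav/ → taogegudav.
Rule 2 (degemination): no segment meets the environment; /taogegudav/ is unchanged.
Rule 3 (intervocalic spirantization): /d/ is a stop between vowels /u/ and /a/, so it spirantizes to the fricative [z]. /taogegudav/ → taogeguzav.
Rule 4 (final i-epenthesis): the form ends in the consonant /v/, so [i] is inserted word-finally. /taogeguzav/ → taogeguzavi.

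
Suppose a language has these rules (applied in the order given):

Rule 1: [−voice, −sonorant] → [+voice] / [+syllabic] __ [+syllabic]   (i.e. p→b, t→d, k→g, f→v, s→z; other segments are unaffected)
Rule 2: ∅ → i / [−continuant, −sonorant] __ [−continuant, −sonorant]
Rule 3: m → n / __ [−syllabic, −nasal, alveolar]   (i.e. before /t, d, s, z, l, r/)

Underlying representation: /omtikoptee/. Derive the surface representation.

Rule 1 (intervocalic voicing): /k/ is a voiceless obstruent between vowels /i/ and /o/, so it voices to [g]. /omtikoptee/ → omtigoptee.
Rule 2 (stop-cluster i-epenthesis): /p/ and /t/ form a stop–stop cluster, so [i] is inserted between them. /omtigoptee/ → omtigopitee.
Rule 3 (nasal place assimilation): /m/ precedes the alveolar consonant /t/, so it assimilates in place to [n]. /omtigopitee/ → ontigopitee.

ontigopitee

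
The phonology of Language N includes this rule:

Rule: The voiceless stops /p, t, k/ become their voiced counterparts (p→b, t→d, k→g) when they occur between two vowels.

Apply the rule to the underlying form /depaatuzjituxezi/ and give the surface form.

/p/ is a voiceless stop between vowels /e/ and /a/, so it voices to [b].
/t/ is a voiceless stop between vowels /a/ and /u/, so it voices to [d].
/t/ is a voiceless stop between vowels /i/ and /u/, so it voices to [d].
Surface form: [debaaduzjiduxezi].

debaaduzjiduxezi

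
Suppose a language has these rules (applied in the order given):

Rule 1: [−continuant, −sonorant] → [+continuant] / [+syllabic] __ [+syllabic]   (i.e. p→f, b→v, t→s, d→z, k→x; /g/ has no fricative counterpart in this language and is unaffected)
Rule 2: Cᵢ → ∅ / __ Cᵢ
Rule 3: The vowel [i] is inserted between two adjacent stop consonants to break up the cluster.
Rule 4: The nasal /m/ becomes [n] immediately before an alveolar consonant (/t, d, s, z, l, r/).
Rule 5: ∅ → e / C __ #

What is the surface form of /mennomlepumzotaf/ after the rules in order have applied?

menonlefunzosafe

Rule 1 (intervocalic spirantization): /p/ is a stop between vowels /e/ and /u/, so it spirantizes to the fricative [f]. /t/ is a stop between vowels /o/ and /a/, so it spirantizes to the fricative [s]. /mennomlepumzotaf/ → mennomlefumzosaf.
Rule 2 (degemination): /nn/ is a geminate; the first /n/ deletes. /mennomlefumzosaf/ → menomlefumzosaf.
Rule 3 (stop-cluster i-epenthesis): no segment meets the environment; /menomlefumzosaf/ is unchanged.
Rule 4 (nasal place assimilation): /m/ precedes the alveolar consonant /l/, so it assimilates in place to [n]. /m/ precedes the alveolar consonant /z/, so it assimilates in place to [n]. /menomlefumzosaf/ → menonlefunzosaf.
Rule 5 (final e-epenthesis): the form ends in the consonant /f/, so [e] is inserted word-finally. /menonlefunzosaf/ → menonlefunzosafe.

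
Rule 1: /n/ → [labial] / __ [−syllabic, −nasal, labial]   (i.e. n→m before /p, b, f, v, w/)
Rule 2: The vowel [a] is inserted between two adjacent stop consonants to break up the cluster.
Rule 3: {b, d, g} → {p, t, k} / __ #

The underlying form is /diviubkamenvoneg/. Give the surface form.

diviubakamemvonek

Rule 1 (nasal place assimilation): /n/ precedes the labial consonant /v/, so it assimilates in place to [m]. /diviubkamenvoneg/ → diviubkamemvoneg.
Rule 2 (stop-cluster a-epenthesis): /b/ and /k/ form a stop–stop cluster, so [a] is inserted between them. /diviubkamemvoneg/ → diviubakamemvoneg.
Rule 3 (final devoicing): /g/ is a voiced stop in word-final position, so it devoices to [k]. /diviubakamemvoneg/ → diviubakamemvonek.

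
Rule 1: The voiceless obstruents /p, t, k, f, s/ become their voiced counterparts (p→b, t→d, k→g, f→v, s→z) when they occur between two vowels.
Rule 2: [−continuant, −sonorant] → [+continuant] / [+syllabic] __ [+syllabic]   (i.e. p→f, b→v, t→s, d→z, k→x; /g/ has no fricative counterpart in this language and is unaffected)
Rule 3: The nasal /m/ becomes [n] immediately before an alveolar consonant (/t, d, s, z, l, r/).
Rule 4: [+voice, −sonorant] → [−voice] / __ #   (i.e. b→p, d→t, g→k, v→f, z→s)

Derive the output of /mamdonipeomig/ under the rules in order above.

Rule 1 (intervocalic voicing): /p/ is a voiceless obstruent between vowels /i/ and /e/, so it voices to [b]. /mamdonipeomig/ → mamdonibeomig.
Rule 2 (intervocalic spirantization): /b/ is a stop between vowels /i/ and /e/, so it spirantizes to the fricative [v]. /mamdonibeomig/ → mamdoniveomig.
Rule 3 (nasal place assimilation): /m/ precedes the alveolar consonant /d/, so it assimilates in place to [n]. /mamdoniveomig/ → mandoniveomig.
Rule 4 (final devoicing): /g/ is a voiced obstruent in word-final position, so it devoices to [k]. /mandoniveomig/ → mandoniveomik.

mandoniveomik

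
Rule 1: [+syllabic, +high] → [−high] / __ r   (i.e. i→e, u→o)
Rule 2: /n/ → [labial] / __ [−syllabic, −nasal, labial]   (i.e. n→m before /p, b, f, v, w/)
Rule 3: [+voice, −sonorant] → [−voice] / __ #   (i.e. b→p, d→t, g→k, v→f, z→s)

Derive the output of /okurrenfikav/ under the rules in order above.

Rule 1 (pre-rhotic lowering): /u/ is a high vowel immediately before /r/, so it lowers to [o]. /okurrenfikav/ → okorrenfikav.
Rule 2 (nasal place assimilation): /n/ precedes the labial consonant /f/, so it assimilates in place to [m]. /okorrenfikav/ → okorremfikav.
Rule 3 (final devoicing): /v/ is a voiced obstruent in word-final position, so it devoices to [f]. /okorremfikav/ → okorremfikaf.

okorremfikaf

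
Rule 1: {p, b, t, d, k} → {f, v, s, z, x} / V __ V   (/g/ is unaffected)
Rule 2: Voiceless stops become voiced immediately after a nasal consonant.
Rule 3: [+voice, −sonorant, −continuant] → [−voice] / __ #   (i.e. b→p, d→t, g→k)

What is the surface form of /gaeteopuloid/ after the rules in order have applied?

gaeseofuloit

Rule 1 (intervocalic spirantization): /t/ is a stop between vowels /e/ and /e/, so it spirantizes to the fricative [s]. /p/ is a stop between vowels /o/ and /u/, so it spirantizes to the fricative [f]. /gaeteopuloid/ → gaeseofuloid.
Rule 2 (post-nasal voicing): no segment meets the environment; /gaeseofuloid/ is unchanged.
Rule 3 (final devoicing): /d/ is a voiced stop in word-final position, so it devoices to [t]. /gaeseofuloid/ → gaeseofuloit.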